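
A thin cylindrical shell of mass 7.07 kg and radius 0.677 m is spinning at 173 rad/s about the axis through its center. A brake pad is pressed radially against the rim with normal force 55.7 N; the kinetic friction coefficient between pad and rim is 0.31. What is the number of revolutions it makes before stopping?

≈ 660 revolutions

I = MR² = (7.07)(0.677)² = 3.240 kg·m².
Friction force f = μN = (0.31)(55.7) = 17.27 N at the rim; torque magnitude τ = fR = 11.69 N·m, opposing ω.
|α| = τ/I = 11.69/3.240 = 3.608 rad/s² (deceleration).
ω² = ω₀² − 2|α|θ with ω = 0 ⇒ θ = ω₀²/(2|α|) = 4148 rad = 660.2 rev.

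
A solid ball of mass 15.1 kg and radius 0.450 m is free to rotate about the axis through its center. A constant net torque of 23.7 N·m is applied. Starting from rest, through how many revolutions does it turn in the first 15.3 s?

≈ 361 revolutions

I = (2/5)MR² = (2/5)(15.1)(0.450)² = 1.223 kg·m².
α = τ/I = 23.7/1.223 = 19.38 rad/s².
θ = ½αt² = ½(19.38)(15.3)² = 2268 rad.
Revolutions = θ/(2π) = 361.0.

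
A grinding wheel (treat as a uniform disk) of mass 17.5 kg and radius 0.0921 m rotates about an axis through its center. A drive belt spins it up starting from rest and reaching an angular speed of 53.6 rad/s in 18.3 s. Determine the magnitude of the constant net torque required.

τ ≈ 0.217 N·m

I = ½MR² = (1/2)(17.5)(0.0921)² = 0.07422 kg·m².
α = Δω/Δt = (53.6 − 0)/18.3 = 2.929 rad/s².
τ = Iα = (0.07422)(2.929) = 0.2174 N·m.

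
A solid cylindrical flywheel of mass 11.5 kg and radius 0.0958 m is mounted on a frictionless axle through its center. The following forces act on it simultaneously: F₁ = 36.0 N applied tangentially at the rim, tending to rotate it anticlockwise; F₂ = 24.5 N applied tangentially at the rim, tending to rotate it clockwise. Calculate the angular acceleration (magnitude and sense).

α ≈ 20.9 rad/s², anticlockwise

I = ½MR² = (1/2)(11.5)(0.0958)² = 0.05277 kg·m².
Taking anticlockwise as positive: τ₁ = +(36.0)(0.0958) = +3.449 N·m; τ₂ = −(24.5)(0.0958) = −2.347 N·m.
Net torque τ = 1.102 N·m.
α = τ/I = 1.102/0.05277 = 20.88 rad/s².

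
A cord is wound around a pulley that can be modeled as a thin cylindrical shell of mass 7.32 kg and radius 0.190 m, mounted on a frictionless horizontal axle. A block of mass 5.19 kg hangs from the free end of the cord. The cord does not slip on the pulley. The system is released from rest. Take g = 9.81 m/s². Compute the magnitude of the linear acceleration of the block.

I = MR² = (7.32)(0.190)² = 0.2643 kg·m².
Block: mg − T = ma. Pulley: TR = Iα. No-slip: a = αR, so T = (I/R²)a = 7.320·a.
Then mg = (m + 7.320)a, so a = (5.19)(9.81)/(5.19 + 7.320) = 4.070 m/s².

a ≈ 4.07 m/s²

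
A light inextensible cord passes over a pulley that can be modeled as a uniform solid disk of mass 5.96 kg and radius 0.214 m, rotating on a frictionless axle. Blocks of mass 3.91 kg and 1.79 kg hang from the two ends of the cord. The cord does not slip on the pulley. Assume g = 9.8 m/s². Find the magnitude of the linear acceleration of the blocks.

a ≈ 2.39 m/s²

I = ½MR² = (1/2)(5.96)(0.214)² = 0.1365 kg·m².
Heavier block: m₁g − T₁ = m₁a. Lighter block: T₂ − m₂g = m₂a.
Pulley: (T₁ − T₂)R = Iα = I(a/R), so T₁ − T₂ = (I/R²)a = (1/2)M_p a = 2.980·a.
Adding the three: (m₁ − m₂)g = (m₁ + m₂ + 2.980)a, so a = (3.91 − 1.79)(9.8)/(3.91 + 1.79 + 2.980) = 2.394 m/s².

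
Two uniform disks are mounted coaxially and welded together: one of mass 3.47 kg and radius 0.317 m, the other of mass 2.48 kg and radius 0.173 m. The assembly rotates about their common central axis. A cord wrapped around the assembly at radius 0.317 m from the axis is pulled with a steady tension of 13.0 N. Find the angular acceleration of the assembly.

α ≈ 19.5 rad/s²

I = ½M₁R₁² + ½M₂R₂² = ½(3.47)(0.317)² + ½(2.48)(0.173)² = 0.2115 kg·m².
τ = F r = (13.0)(0.317) = 4.121 N·m.
α = τ/I = 4.121/0.2115 = 19.49 rad/s².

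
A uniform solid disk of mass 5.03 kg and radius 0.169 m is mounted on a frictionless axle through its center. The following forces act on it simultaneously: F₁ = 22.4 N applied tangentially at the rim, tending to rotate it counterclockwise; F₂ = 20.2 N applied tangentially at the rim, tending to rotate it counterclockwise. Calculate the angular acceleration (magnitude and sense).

I = ½MR² = (1/2)(5.03)(0.169)² = 0.07183 kg·m².
Taking counterclockwise as positive: τ₁ = +(22.4)(0.169) = +3.786 N·m; τ₂ = +(20.2)(0.169) = +3.414 N·m.
Net torque τ = 7.199 N·m.
α = τ/I = 7.199/0.07183 = 100.2 rad/s².

α ≈ 100 rad/s², counterclockwise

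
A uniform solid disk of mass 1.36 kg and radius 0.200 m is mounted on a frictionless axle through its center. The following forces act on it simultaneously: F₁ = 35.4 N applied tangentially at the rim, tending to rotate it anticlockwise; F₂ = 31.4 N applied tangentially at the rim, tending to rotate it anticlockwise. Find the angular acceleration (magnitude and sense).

α ≈ 491 rad/s², anticlockwise

I = ½MR² = (1/2)(1.36)(0.200)² = 0.02720 kg·m².
Taking anticlockwise as positive: τ₁ = +(35.4)(0.200) = +7.080 N·m; τ₂ = +(31.4)(0.200) = +6.280 N·m.
Net torque τ = 13.36 N·m.
α = τ/I = 13.36/0.02720 = 491.2 rad/s².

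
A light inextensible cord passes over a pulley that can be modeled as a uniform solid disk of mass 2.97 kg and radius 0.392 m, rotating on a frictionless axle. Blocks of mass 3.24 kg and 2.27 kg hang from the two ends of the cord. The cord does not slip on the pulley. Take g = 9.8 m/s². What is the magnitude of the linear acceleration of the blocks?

a ≈ 1.36 m/s²

I = ½MR² = (1/2)(2.97)(0.392)² = 0.2282 kg·m².
Heavier block: m₁g − T₁ = m₁a. Lighter block: T₂ − m₂g = m₂a.
Pulley: (T₁ − T₂)R = Iα = I(a/R), so T₁ − T₂ = (I/R²)a = (1/2)M_p a = 1.485·a.
Adding the three: (m₁ − m₂)g = (m₁ + m₂ + 1.485)a, so a = (3.24 − 2.27)(9.8)/(3.24 + 2.27 + 1.485) = 1.359 m/s².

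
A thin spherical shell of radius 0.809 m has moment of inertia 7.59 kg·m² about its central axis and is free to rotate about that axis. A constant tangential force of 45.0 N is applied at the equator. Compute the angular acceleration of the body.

τ = F R = (45.0)(0.809) = 36.41 N·m.
Newton's second law for rotation, τ = Iα, gives α = τ/I = 36.41/7.590 = 4.796 rad/s².

α ≈ 4.80 rad/s²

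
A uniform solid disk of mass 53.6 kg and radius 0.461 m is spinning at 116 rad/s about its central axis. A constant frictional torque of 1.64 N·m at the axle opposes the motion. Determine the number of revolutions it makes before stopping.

I = ½MR² = (1/2)(53.6)(0.461)² = 5.696 kg·m².
The net torque has magnitude 1.64 N·m, opposing ω.
|α| = τ/I = 1.640/5.696 = 0.2879 rad/s² (deceleration).
ω² = ω₀² − 2|α|θ with ω = 0 ⇒ θ = ω₀²/(2|α|) = 23370 rad = 3719 rev.

≈ 3720 revolutions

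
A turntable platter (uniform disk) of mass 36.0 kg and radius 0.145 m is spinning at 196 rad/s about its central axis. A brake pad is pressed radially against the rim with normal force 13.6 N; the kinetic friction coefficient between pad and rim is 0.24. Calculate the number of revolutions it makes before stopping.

≈ 2440 revolutions

I = ½MR² = (1/2)(36.0)(0.145)² = 0.3784 kg·m².
Friction force f = μN = (0.24)(13.6) = 3.264 N at the rim; torque magnitude τ = fR = 0.4733 N·m, opposing ω.
|α| = τ/I = 0.4733/0.3784 = 1.251 rad/s² (deceleration).
ω² = ω₀² − 2|α|θ with ω = 0 ⇒ θ = ω₀²/(2|α|) = 15360 rad = 2445 rev.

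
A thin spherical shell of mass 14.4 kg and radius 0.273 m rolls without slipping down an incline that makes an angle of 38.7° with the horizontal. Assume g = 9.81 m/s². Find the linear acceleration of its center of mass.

Translation along the incline: Mg sinθ − f = Ma.
Rotation about the center: fR = Iα with I = (2/3)MR². No-slip gives a = αR, so f = (I/R²)a = (2/3)M a.
Substituting: Mg sinθ = (1 + 0.6667)Ma, so a = g sinθ/(1 + 0.6667) = (9.81) sin 38.7° / 1.667 = 3.680 m/s².

a ≈ 3.68 m/s²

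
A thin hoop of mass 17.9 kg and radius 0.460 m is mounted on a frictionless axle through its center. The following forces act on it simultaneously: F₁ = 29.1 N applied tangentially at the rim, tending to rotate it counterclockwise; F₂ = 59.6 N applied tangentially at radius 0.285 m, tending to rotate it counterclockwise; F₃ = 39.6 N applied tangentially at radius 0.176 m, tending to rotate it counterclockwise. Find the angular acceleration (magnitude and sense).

I = MR² = (17.9)(0.460)² = 3.788 kg·m².
Taking counterclockwise as positive: τ₁ = +(29.1)(0.460) = +13.39 N·m; τ₂ = +(59.6)(0.285) = +16.99 N·m; τ₃ = +(39.6)(0.176) = +6.970 N·m.
Net torque τ = 37.34 N·m.
α = τ/I = 37.34/3.788 = 9.859 rad/s².

α ≈ 9.86 rad/s², counterclockwise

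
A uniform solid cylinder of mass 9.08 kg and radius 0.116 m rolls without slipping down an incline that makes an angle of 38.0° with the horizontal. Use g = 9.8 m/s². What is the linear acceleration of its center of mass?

a ≈ 4.02 m/s²

Translation along the incline: Mg sinθ − f = Ma.
Rotation about the center: fR = Iα with I = ½MR². No-slip gives a = αR, so f = (I/R²)a = (1/2)M a.
Substituting: Mg sinθ = (1 + 0.5000)Ma, so a = g sinθ/(1 + 0.5000) = (9.8) sin 38.0° / 1.500 = 4.022 m/s².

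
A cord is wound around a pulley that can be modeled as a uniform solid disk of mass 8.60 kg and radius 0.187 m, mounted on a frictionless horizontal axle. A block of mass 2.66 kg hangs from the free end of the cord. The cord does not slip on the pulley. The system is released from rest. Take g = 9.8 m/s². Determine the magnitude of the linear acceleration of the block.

a ≈ 3.75 m/s²

I = ½MR² = (1/2)(8.60)(0.187)² = 0.1504 kg·m².
Block: mg − T = ma. Pulley: TR = Iα. No-slip: a = αR, so T = (I/R²)a = 4.300·a.
Then mg = (m + 4.300)a, so a = (2.66)(9.8)/(2.66 + 4.300) = 3.745 m/s².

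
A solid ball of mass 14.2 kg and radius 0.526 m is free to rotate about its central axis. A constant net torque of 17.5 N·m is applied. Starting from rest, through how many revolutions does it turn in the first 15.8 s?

≈ 221 revolutions

I = (2/5)MR² = (2/5)(14.2)(0.526)² = 1.572 kg·m².
α = τ/I = 17.5/1.572 = 11.14 rad/s².
θ = ½αt² = ½(11.14)(15.8)² = 1390 rad.
Revolutions = θ/(2π) = 221.2.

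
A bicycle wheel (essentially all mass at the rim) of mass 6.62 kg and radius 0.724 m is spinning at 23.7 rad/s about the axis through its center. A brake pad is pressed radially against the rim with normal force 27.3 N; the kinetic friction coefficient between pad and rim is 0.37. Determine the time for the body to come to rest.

I = MR² = (6.62)(0.724)² = 3.470 kg·m².
Friction force f = μN = (0.37)(27.3) = 10.10 N at the rim; torque magnitude τ = fR = 7.313 N·m, opposing ω.
|α| = τ/I = 7.313/3.470 = 2.108 rad/s² (deceleration).
0 = ω₀ − |α|t ⇒ t = ω₀/|α| = 23.7/2.108 = 11.25 s.

t ≈ 11.2 s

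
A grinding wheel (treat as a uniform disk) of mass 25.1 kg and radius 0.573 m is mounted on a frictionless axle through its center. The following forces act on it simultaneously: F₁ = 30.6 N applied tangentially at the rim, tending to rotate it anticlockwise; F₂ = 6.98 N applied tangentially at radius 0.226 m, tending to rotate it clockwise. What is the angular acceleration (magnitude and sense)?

I = ½MR² = (1/2)(25.1)(0.573)² = 4.121 kg·m².
Taking anticlockwise as positive: τ₁ = +(30.6)(0.573) = +17.53 N·m; τ₂ = −(6.98)(0.226) = −1.577 N·m.
Net torque τ = 15.96 N·m.
α = τ/I = 15.96/4.121 = 3.872 rad/s².

α ≈ 3.87 rad/s², anticlockwise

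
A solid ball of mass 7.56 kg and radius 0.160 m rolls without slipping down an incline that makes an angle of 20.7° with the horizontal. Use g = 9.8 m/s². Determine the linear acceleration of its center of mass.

a ≈ 2.47 m/s²

Translation along the incline: Mg sinθ − f = Ma.
Rotation about the center: fR = Iα with I = (2/5)MR². No-slip gives a = αR, so f = (I/R²)a = (2/5)M a.
Substituting: Mg sinθ = (1 + 0.4000)Ma, so a = g sinθ/(1 + 0.4000) = (9.8) sin 20.7° / 1.400 = 2.474 m/s².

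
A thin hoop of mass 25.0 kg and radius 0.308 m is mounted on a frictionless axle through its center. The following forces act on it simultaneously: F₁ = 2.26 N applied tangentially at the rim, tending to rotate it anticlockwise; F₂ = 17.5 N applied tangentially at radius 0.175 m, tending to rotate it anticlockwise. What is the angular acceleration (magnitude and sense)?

I = MR² = (25.0)(0.308)² = 2.372 kg·m².
Taking anticlockwise as positive: τ₁ = +(2.26)(0.308) = +0.6961 N·m; τ₂ = +(17.5)(0.175) = +3.062 N·m.
Net torque τ = 3.759 N·m.
α = τ/I = 3.759/2.372 = 1.585 rad/s².

α ≈ 1.58 rad/s², anticlockwise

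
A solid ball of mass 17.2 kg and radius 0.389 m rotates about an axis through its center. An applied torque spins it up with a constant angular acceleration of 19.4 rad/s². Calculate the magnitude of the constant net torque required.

I = (2/5)MR² = (2/5)(17.2)(0.389)² = 1.041 kg·m².
τ = Iα = (1.041)(19.40) = 20.20 N·m.

τ ≈ 20.2 N·m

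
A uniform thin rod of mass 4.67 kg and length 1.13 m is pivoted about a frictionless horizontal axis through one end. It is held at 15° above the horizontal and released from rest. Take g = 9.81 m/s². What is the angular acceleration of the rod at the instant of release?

About the pivot, I = (1/3)ML² = (1/3)(4.67)(1.13)² = 1.988 kg·m².
The weight acts at the center, a distance L/2 = 0.5650 m from the pivot; τ = Mg(L/2) cos 15° = 25.00 N·m.
α = τ/I = 25.00/1.988 = 12.58 rad/s².
(Equivalently α = (3g/(2L)) cos 15° = 12.58 rad/s².)

α ≈ 12.6 rad/s²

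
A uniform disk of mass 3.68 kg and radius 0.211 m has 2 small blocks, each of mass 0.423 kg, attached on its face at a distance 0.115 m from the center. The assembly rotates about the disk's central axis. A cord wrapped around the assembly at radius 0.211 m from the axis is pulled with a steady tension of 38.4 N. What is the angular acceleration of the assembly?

I_disk = ½MR² = ½(3.68)(0.211)² = 0.08192 kg·m².
I_blocks = 2·m·r² = 2(0.423)(0.115)² = 0.01119 kg·m².
Total I = 0.09311 kg·m².
τ = F r = (38.4)(0.211) = 8.102 N·m.
α = τ/I = 8.102/0.09311 = 87.02 rad/s².

α ≈ 87.0 rad/s²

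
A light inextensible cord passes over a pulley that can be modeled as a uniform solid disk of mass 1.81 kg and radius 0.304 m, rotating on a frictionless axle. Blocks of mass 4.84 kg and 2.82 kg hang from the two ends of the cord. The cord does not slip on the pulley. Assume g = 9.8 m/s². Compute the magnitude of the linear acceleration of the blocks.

I = ½MR² = (1/2)(1.81)(0.304)² = 0.08364 kg·m².
Heavier block: m₁g − T₁ = m₁a. Lighter block: T₂ − m₂g = m₂a.
Pulley: (T₁ − T₂)R = Iα = I(a/R), so T₁ − T₂ = (I/R²)a = (1/2)M_p a = 0.9050·a.
Adding the three: (m₁ − m₂)g = (m₁ + m₂ + 0.9050)a, so a = (4.84 − 2.82)(9.8)/(4.84 + 2.82 + 0.9050) = 2.311 m/s².

a ≈ 2.31 m/s²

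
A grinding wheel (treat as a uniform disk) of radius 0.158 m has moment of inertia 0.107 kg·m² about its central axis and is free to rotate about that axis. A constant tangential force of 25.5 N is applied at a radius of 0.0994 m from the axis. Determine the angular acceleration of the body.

τ = F·r = (25.5)(0.0994) = 2.535 N·m.
From τ = Iα: α = 2.535/0.1070 = 23.69 rad/s².

α ≈ 23.7 rad/s²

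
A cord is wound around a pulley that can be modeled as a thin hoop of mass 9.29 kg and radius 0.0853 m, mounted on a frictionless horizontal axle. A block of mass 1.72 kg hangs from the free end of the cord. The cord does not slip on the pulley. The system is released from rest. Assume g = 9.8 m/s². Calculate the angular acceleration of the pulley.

I = MR² = (9.29)(0.0853)² = 0.06759 kg·m².
Block: mg − T = ma. Pulley: TR = Iα. No-slip: a = αR, so T = (I/R²)a = 9.290·a.
Then mg = (m + 9.290)a, so a = (1.72)(9.8)/(1.72 + 9.290) = 1.531 m/s².
α = a/R = 1.531/0.0853 = 17.95 rad/s².

α ≈ 17.9 rad/s²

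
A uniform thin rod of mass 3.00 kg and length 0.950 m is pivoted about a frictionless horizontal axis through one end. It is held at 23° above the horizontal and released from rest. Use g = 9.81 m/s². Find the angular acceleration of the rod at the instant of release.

α ≈ 14.3 rad/s²

About the pivot, I = (1/3)ML² = (1/3)(3.00)(0.950)² = 0.9025 kg·m².
The weight acts at the center, a distance L/2 = 0.4750 m from the pivot; τ = Mg(L/2) cos 23° = 12.87 N·m.
α = τ/I = 12.87/0.9025 = 14.26 rad/s².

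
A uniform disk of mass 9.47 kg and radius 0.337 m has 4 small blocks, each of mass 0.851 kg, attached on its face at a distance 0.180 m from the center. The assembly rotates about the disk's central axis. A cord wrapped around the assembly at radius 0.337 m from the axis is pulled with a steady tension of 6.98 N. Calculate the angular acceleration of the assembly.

I_disk = ½MR² = ½(9.47)(0.337)² = 0.5377 kg·m².
I_blocks = 4·m·r² = 4(0.851)(0.180)² = 0.1103 kg·m².
Total I = 0.6480 kg·m².
τ = F r = (6.98)(0.337) = 2.352 N·m.
α = τ/I = 2.352/0.6480 = 3.630 rad/s².

α ≈ 3.63 rad/s²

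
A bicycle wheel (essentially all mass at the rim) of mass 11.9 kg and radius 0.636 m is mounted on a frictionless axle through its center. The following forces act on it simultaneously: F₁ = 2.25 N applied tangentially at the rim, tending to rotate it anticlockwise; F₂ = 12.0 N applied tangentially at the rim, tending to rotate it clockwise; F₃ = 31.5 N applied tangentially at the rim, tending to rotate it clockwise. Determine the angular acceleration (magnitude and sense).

α ≈ 5.45 rad/s², clockwise

I = MR² = (11.9)(0.636)² = 4.814 kg·m².
Taking anticlockwise as positive: τ₁ = +(2.25)(0.636) = +1.431 N·m; τ₂ = −(12.0)(0.636) = −7.632 N·m; τ₃ = −(31.5)(0.636) = −20.03 N·m.
Net torque τ = -26.23 N·m.
α = τ/I = -26.23/4.814 = -5.450 rad/s².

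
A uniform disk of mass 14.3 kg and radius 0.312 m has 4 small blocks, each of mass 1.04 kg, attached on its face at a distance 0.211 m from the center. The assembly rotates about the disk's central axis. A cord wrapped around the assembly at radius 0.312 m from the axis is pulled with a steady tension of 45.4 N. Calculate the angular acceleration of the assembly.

I_disk = ½MR² = ½(14.3)(0.312)² = 0.6960 kg·m².
I_blocks = 4·m·r² = 4(1.04)(0.211)² = 0.1852 kg·m².
Total I = 0.8812 kg·m².
τ = F r = (45.4)(0.312) = 14.16 N·m.
α = τ/I = 14.16/0.8812 = 16.07 rad/s².

α ≈ 16.1 rad/s²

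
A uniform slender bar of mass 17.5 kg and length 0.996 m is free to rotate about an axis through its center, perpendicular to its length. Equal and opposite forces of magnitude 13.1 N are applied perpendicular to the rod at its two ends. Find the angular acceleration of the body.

α ≈ 9.02 rad/s²

I = (1/12)ML² = (1/12)(17.5)(0.996)² = 1.447 kg·m².
The couple gives τ = F·(L/2) + F·(L/2) = F L = (13.1)(0.996) = 13.05 N·m.
Newton's second law for rotation, τ = Iα, gives α = τ/I = 13.05/1.447 = 9.019 rad/s².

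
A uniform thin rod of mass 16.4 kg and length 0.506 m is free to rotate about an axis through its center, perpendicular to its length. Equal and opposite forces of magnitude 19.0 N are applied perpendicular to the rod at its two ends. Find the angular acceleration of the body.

α ≈ 27.5 rad/s²

I = (1/12)ML² = (1/12)(16.4)(0.506)² = 0.3499 kg·m².
The couple gives τ = F·(L/2) + F·(L/2) = F L = (19.0)(0.506) = 9.614 N·m.
Newton's second law for rotation, τ = Iα, gives α = τ/I = 9.614/0.3499 = 27.48 rad/s².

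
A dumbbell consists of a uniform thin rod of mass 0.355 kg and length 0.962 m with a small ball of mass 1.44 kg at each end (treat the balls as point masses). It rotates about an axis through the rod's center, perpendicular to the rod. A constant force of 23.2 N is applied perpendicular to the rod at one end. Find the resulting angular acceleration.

I_rod = (1/12)ML² = (1/12)(0.355)(0.962)² = 0.02738 kg·m².
I_balls = 2·m·(L/2)² = 2(1.44)(0.4810)² = 0.6663 kg·m².
Total I = 0.6937 kg·m².
τ = F·(L/2) = (23.2)(0.481) = 11.16 N·m.
α = τ/I = 11.16/0.6937 = 16.09 rad/s².

α ≈ 16.1 rad/s²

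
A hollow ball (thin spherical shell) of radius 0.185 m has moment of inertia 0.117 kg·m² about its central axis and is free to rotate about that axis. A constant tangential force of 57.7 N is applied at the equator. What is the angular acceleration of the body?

τ = F R = (57.7)(0.185) = 10.67 N·m.
Newton's second law for rotation, τ = Iα, gives α = τ/I = 10.67/0.1170 = 91.24 rad/s².

α ≈ 91.2 rad/s²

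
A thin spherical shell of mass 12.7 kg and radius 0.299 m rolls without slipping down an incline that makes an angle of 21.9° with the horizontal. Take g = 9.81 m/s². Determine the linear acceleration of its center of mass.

Translation along the incline: Mg sinθ − f = Ma.
Rotation about the center: fR = Iα with I = (2/3)MR². No-slip gives a = αR, so f = (I/R²)a = (2/3)M a.
Substituting: Mg sinθ = (1 + 0.6667)Ma, so a = g sinθ/(1 + 0.6667) = (9.81) sin 21.9° / 1.667 = 2.195 m/s².

a ≈ 2.20 m/s²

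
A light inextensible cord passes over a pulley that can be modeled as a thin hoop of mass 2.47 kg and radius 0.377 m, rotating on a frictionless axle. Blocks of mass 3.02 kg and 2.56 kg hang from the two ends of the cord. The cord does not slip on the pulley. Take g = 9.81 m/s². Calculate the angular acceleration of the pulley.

α ≈ 1.49 rad/s²

I = MR² = (2.47)(0.377)² = 0.3511 kg·m².
Heavier block: m₁g − T₁ = m₁a. Lighter block: T₂ − m₂g = m₂a.
Pulley: (T₁ − T₂)R = Iα = I(a/R), so T₁ − T₂ = (I/R²)a = 1·M_p a = 2.470·a.
Adding the three: (m₁ − m₂)g = (m₁ + m₂ + 2.470)a, so a = (3.02 − 2.56)(9.81)/(3.02 + 2.56 + 2.470) = 0.5606 m/s².
α = a/R = 0.5606/0.377 = 1.487 rad/s².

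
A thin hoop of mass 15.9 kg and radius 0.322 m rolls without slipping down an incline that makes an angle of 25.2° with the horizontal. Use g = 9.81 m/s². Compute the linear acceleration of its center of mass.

a ≈ 2.09 m/s²

Translation along the incline: Mg sinθ − f = Ma.
Rotation about the center: fR = Iα with I = MR². No-slip gives a = αR, so f = (I/R²)a = M a.
Substituting: Mg sinθ = (1 + 1.000)Ma, so a = g sinθ/(1 + 1.000) = (9.81) sin 25.2° / 2.000 = 2.088 m/s².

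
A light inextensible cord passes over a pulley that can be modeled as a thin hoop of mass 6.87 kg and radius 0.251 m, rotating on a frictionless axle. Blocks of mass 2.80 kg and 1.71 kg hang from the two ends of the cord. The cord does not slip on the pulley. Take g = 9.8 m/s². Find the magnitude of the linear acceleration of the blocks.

I = MR² = (6.87)(0.251)² = 0.4328 kg·m².
Heavier block: m₁g − T₁ = m₁a. Lighter block: T₂ − m₂g = m₂a.
Pulley: (T₁ − T₂)R = Iα = I(a/R), so T₁ − T₂ = (I/R²)a = 1·M_p a = 6.870·a.
Adding the three: (m₁ − m₂)g = (m₁ + m₂ + 6.870)a, so a = (2.80 − 1.71)(9.8)/(2.80 + 1.71 + 6.870) = 0.9387 m/s².

a ≈ 0.939 m/s²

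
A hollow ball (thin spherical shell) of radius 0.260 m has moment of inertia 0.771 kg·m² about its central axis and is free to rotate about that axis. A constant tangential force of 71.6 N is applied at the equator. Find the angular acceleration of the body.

τ = F R = (71.6)(0.260) = 18.62 N·m.
Newton's second law for rotation, τ = Iα, gives α = τ/I = 18.62/0.7710 = 24.15 rad/s².

α ≈ 24.1 rad/s²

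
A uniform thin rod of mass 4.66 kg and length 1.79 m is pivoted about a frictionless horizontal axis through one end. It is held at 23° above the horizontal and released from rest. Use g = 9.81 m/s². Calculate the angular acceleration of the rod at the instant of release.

About the pivot, I = (1/3)ML² = (1/3)(4.66)(1.79)² = 4.977 kg·m².
The weight acts at the center, a distance L/2 = 0.8950 m from the pivot; τ = Mg(L/2) cos 23° = 37.66 N·m.
α = τ/I = 37.66/4.977 = 7.567 rad/s².

α ≈ 7.57 rad/s²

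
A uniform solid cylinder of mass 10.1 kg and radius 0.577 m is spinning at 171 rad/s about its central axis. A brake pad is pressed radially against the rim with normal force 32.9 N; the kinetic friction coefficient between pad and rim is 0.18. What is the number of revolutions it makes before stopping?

≈ 1140 revolutions

I = ½MR² = (1/2)(10.1)(0.577)² = 1.681 kg·m².
Friction force f = μN = (0.18)(32.9) = 5.922 N at the rim; torque magnitude τ = fR = 3.417 N·m, opposing ω.
|α| = τ/I = 3.417/1.681 = 2.032 rad/s² (deceleration).
ω² = ω₀² − 2|α|θ with ω = 0 ⇒ θ = ω₀²/(2|α|) = 7194 rad = 1145 rev.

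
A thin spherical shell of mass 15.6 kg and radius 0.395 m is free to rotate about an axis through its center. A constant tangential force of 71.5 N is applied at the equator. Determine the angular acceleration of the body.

α ≈ 17.4 rad/s²

I = (2/3)MR² = (2/3)(15.6)(0.395)² = 1.623 kg·m².
τ = F R = (71.5)(0.395) = 28.24 N·m.
Newton's second law for rotation, τ = Iα, gives α = τ/I = 28.24/1.623 = 17.41 rad/s².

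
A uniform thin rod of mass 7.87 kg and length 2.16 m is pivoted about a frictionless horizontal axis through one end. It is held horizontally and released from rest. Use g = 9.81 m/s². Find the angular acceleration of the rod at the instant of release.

About the pivot, I = (1/3)ML² = (1/3)(7.87)(2.16)² = 12.24 kg·m².
The weight acts at the center, a distance L/2 = 1.080 m from the pivot; τ = Mg(L/2) = 83.38 N·m.
α = τ/I = 83.38/12.24 = 6.813 rad/s².

α ≈ 6.81 rad/s²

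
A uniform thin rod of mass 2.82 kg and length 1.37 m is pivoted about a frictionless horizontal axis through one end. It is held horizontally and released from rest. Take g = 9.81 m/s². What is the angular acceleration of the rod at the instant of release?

About the pivot, I = (1/3)ML² = (1/3)(2.82)(1.37)² = 1.764 kg·m².
The weight acts at the center, a distance L/2 = 0.6850 m from the pivot; τ = Mg(L/2) = 18.95 N·m.
α = τ/I = 18.95/1.764 = 10.74 rad/s².

α ≈ 10.7 rad/s²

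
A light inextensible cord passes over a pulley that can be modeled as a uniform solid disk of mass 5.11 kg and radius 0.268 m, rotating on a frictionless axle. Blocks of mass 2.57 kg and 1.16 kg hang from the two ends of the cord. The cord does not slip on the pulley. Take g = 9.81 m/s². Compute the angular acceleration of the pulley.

α ≈ 8.21 rad/s²

I = ½MR² = (1/2)(5.11)(0.268)² = 0.1835 kg·m².
Heavier block: m₁g − T₁ = m₁a. Lighter block: T₂ − m₂g = m₂a.
Pulley: (T₁ − T₂)R = Iα = I(a/R), so T₁ − T₂ = (I/R²)a = (1/2)M_p a = 2.555·a.
Adding the three: (m₁ − m₂)g = (m₁ + m₂ + 2.555)a, so a = (2.57 − 1.16)(9.81)/(2.57 + 1.16 + 2.555) = 2.201 m/s².
α = a/R = 2.201/0.268 = 8.212 rad/s².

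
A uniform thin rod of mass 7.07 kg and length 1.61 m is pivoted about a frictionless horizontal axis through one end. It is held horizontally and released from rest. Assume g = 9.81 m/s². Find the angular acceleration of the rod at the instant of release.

α ≈ 9.14 rad/s²

About the pivot, I = (1/3)ML² = (1/3)(7.07)(1.61)² = 6.109 kg·m².
The weight acts at the center, a distance L/2 = 0.8050 m from the pivot; τ = Mg(L/2) = 55.83 N·m.
α = τ/I = 55.83/6.109 = 9.140 rad/s².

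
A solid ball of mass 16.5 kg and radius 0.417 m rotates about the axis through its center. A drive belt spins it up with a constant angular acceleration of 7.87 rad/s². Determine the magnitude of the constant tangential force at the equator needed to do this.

I = (2/5)MR² = (2/5)(16.5)(0.417)² = 1.148 kg·m².
The required torque is τ = Iα = (1.148)(7.870) = 9.032 N·m.
A tangential force at the equator gives τ = FR, so F = τ/R = 9.032/0.417 = 21.66 N.

F ≈ 21.7 N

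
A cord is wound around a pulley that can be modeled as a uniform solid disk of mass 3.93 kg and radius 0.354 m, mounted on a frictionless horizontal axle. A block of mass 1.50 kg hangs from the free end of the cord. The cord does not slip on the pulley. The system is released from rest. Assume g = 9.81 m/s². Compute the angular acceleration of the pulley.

α ≈ 12.0 rad/s²

I = ½MR² = (1/2)(3.93)(0.354)² = 0.2462 kg·m².
Block: mg − T = ma. Pulley: TR = Iα. No-slip: a = αR, so T = (I/R²)a = 1.965·a.
Then mg = (m + 1.965)a, so a = (1.50)(9.81)/(1.50 + 1.965) = 4.247 m/s².
α = a/R = 4.247/0.354 = 12.00 rad/s².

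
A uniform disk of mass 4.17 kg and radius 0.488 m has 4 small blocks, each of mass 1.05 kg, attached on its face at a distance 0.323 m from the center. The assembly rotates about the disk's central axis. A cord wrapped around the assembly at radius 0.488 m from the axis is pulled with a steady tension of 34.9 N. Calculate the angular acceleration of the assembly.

α ≈ 18.2 rad/s²

I_disk = ½MR² = ½(4.17)(0.488)² = 0.4965 kg·m².
I_blocks = 4·m·r² = 4(1.05)(0.323)² = 0.4382 kg·m².
Total I = 0.9347 kg·m².
τ = F r = (34.9)(0.488) = 17.03 N·m.
α = τ/I = 17.03/0.9347 = 18.22 rad/s².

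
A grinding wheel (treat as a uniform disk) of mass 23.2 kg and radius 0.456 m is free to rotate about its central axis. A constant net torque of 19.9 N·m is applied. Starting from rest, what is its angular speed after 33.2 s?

ω ≈ 274 rad/s

I = ½MR² = (1/2)(23.2)(0.456)² = 2.412 kg·m².
α = τ/I = 19.9/2.412 = 8.250 rad/s².
ω = ω₀ + αt = 0 + (8.250)(33.2) = 273.9 rad/s.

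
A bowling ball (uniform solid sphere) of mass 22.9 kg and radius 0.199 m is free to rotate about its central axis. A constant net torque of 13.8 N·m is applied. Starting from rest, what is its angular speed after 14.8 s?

ω ≈ 563 rad/s

I = (2/5)MR² = (2/5)(22.9)(0.199)² = 0.3627 kg·m².
α = τ/I = 13.8/0.3627 = 38.04 rad/s².
ω = ω₀ + αt = 0 + (38.04)(14.8) = 563.0 rad/s.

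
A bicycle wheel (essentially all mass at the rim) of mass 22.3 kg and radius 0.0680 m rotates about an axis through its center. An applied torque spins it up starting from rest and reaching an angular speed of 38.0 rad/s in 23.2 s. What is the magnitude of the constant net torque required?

τ ≈ 0.169 N·m

I = MR² = (22.3)(0.0680)² = 0.1031 kg·m².
α = Δω/Δt = (38.0 − 0)/23.2 = 1.638 rad/s².
τ = Iα = (0.1031)(1.638) = 0.1689 N·m.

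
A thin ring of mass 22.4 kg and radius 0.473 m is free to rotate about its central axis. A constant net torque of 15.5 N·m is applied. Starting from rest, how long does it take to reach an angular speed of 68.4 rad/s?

I = MR² = (22.4)(0.473)² = 5.012 kg·m².
α = τ/I = 15.5/5.012 = 3.093 rad/s².
ω = αt ⇒ t = ω/α = 68.4/3.093 = 22.12 s.

t ≈ 22.1 s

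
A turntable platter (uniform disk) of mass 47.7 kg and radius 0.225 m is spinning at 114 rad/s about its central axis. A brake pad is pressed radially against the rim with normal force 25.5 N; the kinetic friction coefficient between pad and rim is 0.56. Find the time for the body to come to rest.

t ≈ 42.8 s

I = ½MR² = (1/2)(47.7)(0.225)² = 1.207 kg·m².
Friction force f = μN = (0.56)(25.5) = 14.28 N at the rim; torque magnitude τ = fR = 3.213 N·m, opposing ω.
|α| = τ/I = 3.213/1.207 = 2.661 rad/s² (deceleration).
0 = ω₀ − |α|t ⇒ t = ω₀/|α| = 114/2.661 = 42.84 s.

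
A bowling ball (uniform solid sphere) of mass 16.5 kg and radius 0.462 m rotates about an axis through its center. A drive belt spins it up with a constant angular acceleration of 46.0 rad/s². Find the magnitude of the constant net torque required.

τ ≈ 64.8 N·m

I = (2/5)MR² = (2/5)(16.5)(0.462)² = 1.409 kg·m².
τ = Iα = (1.409)(46.00) = 64.80 N·m.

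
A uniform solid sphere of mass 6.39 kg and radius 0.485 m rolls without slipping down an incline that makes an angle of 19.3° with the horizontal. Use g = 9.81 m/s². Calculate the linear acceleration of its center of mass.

a ≈ 2.32 m/s²

Translation along the incline: Mg sinθ − f = Ma.
Rotation about the center: fR = Iα with I = (2/5)MR². No-slip gives a = αR, so f = (I/R²)a = (2/5)M a.
Substituting: Mg sinθ = (1 + 0.4000)Ma, so a = g sinθ/(1 + 0.4000) = (9.81) sin 19.3° / 1.400 = 2.316 m/s².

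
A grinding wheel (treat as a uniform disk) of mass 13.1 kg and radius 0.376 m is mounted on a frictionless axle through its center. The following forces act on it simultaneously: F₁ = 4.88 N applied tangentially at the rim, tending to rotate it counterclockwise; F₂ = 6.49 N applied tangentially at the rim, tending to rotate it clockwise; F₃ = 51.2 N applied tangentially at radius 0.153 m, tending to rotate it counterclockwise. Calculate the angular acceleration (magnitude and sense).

α ≈ 7.81 rad/s², counterclockwise

I = ½MR² = (1/2)(13.1)(0.376)² = 0.9260 kg·m².
Taking counterclockwise as positive: τ₁ = +(4.88)(0.376) = +1.835 N·m; τ₂ = −(6.49)(0.376) = −2.440 N·m; τ₃ = +(51.2)(0.153) = +7.834 N·m.
Net torque τ = 7.228 N·m.
α = τ/I = 7.228/0.9260 = 7.806 rad/s².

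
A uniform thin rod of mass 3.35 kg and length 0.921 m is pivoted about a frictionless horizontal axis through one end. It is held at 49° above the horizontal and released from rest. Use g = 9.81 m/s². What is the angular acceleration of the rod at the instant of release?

α ≈ 10.5 rad/s²

About the pivot, I = (1/3)ML² = (1/3)(3.35)(0.921)² = 0.9472 kg·m².
The weight acts at the center, a distance L/2 = 0.4605 m from the pivot; τ = Mg(L/2) cos 49° = 9.929 N·m.
α = τ/I = 9.929/0.9472 = 10.48 rad/s².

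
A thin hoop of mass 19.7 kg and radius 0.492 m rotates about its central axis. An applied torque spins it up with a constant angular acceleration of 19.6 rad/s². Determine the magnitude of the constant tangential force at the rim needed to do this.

F ≈ 190 N

I = MR² = (19.7)(0.492)² = 4.769 kg·m².
The required torque is τ = Iα = (4.769)(19.60) = 93.47 N·m.
A tangential force at the rim gives τ = FR, so F = τ/R = 93.47/0.492 = 190.0 N.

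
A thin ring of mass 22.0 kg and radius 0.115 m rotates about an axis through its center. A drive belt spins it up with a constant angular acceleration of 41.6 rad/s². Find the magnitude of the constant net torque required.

τ ≈ 12.1 N·m

I = MR² = (22.0)(0.115)² = 0.2910 kg·m².
τ = Iα = (0.2910)(41.60) = 12.10 N·m.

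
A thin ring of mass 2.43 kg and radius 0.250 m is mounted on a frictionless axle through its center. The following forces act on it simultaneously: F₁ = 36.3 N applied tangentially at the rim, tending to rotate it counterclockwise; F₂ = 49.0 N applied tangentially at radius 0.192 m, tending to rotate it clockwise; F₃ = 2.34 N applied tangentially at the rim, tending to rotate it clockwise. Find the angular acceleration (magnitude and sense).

α ≈ 6.04 rad/s², clockwise

I = MR² = (2.43)(0.250)² = 0.1519 kg·m².
Taking counterclockwise as positive: τ₁ = +(36.3)(0.250) = +9.075 N·m; τ₂ = −(49.0)(0.192) = −9.408 N·m; τ₃ = −(2.34)(0.250) = −0.5850 N·m.
Net torque τ = -0.9180 N·m.
α = τ/I = -0.9180/0.1519 = -6.044 rad/s².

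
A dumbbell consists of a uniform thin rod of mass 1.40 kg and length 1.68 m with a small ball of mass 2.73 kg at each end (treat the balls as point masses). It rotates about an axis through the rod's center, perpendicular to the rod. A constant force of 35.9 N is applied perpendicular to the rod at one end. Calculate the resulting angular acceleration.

I_rod = (1/12)ML² = (1/12)(1.40)(1.68)² = 0.3293 kg·m².
I_balls = 2·m·(L/2)² = 2(2.73)(0.8400)² = 3.853 kg·m².
Total I = 4.182 kg·m².
τ = F·(L/2) = (35.9)(0.840) = 30.16 N·m.
α = τ/I = 30.16/4.182 = 7.211 rad/s².

α ≈ 7.21 rad/s²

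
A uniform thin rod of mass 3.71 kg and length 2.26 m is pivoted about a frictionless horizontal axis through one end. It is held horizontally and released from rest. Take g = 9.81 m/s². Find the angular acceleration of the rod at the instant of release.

About the pivot, I = (1/3)ML² = (1/3)(3.71)(2.26)² = 6.316 kg·m².
The weight acts at the center, a distance L/2 = 1.130 m from the pivot; τ = Mg(L/2) = 41.13 N·m.
α = τ/I = 41.13/6.316 = 6.511 rad/s².

α ≈ 6.51 rad/s²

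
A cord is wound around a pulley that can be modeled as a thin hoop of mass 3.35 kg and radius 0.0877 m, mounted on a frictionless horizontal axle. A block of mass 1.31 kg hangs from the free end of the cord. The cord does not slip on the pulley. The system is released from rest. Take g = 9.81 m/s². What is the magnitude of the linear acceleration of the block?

I = MR² = (3.35)(0.0877)² = 0.02577 kg·m².
Block: mg − T = ma. Pulley: TR = Iα. No-slip: a = αR, so T = (I/R²)a = 3.350·a.
Then mg = (m + 3.350)a, so a = (1.31)(9.81)/(1.31 + 3.350) = 2.758 m/s².

a ≈ 2.76 m/s²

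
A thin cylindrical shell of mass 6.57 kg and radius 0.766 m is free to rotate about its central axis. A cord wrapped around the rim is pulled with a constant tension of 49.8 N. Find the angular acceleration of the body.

α ≈ 9.90 rad/s²

I = MR² = (6.57)(0.766)² = 3.855 kg·m².
τ = F R = (49.8)(0.766) = 38.15 N·m.
Newton's second law for rotation, τ = Iα, gives α = τ/I = 38.15/3.855 = 9.895 rad/s².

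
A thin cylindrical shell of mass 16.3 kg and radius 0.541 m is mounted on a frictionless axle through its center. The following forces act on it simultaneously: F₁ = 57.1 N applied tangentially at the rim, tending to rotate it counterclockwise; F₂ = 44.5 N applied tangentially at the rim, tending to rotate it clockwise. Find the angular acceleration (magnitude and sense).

α ≈ 1.43 rad/s², counterclockwise

I = MR² = (16.3)(0.541)² = 4.771 kg·m².
Taking counterclockwise as positive: τ₁ = +(57.1)(0.541) = +30.89 N·m; τ₂ = −(44.5)(0.541) = −24.07 N·m.
Net torque τ = 6.817 N·m.
α = τ/I = 6.817/4.771 = 1.429 rad/s².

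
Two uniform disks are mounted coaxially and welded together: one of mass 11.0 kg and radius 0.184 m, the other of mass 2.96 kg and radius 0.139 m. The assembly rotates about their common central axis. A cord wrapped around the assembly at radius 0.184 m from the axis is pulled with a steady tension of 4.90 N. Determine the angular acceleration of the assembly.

α ≈ 4.20 rad/s²

I = ½M₁R₁² + ½M₂R₂² = ½(11.0)(0.184)² + ½(2.96)(0.139)² = 0.2148 kg·m².
τ = F r = (4.90)(0.184) = 0.9016 N·m.
α = τ/I = 0.9016/0.2148 = 4.197 rad/s².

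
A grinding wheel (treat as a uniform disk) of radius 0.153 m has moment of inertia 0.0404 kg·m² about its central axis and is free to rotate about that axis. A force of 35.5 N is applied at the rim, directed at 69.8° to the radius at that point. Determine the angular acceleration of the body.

Only the tangential component produces torque: τ = F R sinθ = (35.5)(0.153) sin 69.8° = 5.097 N·m.
From τ = Iα: α = 5.097/0.04040 = 126.2 rad/s².

α ≈ 126 rad/s²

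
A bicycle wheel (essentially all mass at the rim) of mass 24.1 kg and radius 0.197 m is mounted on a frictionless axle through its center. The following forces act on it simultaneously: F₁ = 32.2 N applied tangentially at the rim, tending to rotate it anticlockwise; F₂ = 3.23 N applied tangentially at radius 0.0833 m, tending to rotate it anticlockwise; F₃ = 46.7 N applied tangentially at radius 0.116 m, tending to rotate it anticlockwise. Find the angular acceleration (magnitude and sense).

α ≈ 12.9 rad/s², anticlockwise

I = MR² = (24.1)(0.197)² = 0.9353 kg·m².
Taking anticlockwise as positive: τ₁ = +(32.2)(0.197) = +6.343 N·m; τ₂ = +(3.23)(0.0833) = +0.2691 N·m; τ₃ = +(46.7)(0.116) = +5.417 N·m.
Net torque τ = 12.03 N·m.
α = τ/I = 12.03/0.9353 = 12.86 rad/s².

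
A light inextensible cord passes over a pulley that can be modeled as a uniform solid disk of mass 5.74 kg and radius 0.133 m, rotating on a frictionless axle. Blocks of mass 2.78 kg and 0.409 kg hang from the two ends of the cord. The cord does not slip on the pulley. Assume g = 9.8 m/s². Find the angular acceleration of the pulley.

I = ½MR² = (1/2)(5.74)(0.133)² = 0.05077 kg·m².
Heavier block: m₁g − T₁ = m₁a. Lighter block: T₂ − m₂g = m₂a.
Pulley: (T₁ − T₂)R = Iα = I(a/R), so T₁ − T₂ = (I/R²)a = (1/2)M_p a = 2.870·a.
Adding the three: (m₁ − m₂)g = (m₁ + m₂ + 2.870)a, so a = (2.78 − 0.409)(9.8)/(2.78 + 0.409 + 2.870) = 3.835 m/s².
α = a/R = 3.835/0.133 = 28.83 rad/s².

α ≈ 28.8 rad/s²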